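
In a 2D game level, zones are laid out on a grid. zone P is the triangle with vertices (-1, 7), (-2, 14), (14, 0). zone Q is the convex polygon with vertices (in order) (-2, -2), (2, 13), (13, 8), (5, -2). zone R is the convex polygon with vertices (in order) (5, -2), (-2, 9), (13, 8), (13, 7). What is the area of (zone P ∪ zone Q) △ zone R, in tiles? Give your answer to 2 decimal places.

|zone P ∪ zone Q| = 146.0712.
|(zone P ∪ zone Q) ∩ zone R| = 78.7335.
|(zone P ∪ zone Q) △ zone R| = 146.0712 + 83 − 157.4669 = 71.60.

71.60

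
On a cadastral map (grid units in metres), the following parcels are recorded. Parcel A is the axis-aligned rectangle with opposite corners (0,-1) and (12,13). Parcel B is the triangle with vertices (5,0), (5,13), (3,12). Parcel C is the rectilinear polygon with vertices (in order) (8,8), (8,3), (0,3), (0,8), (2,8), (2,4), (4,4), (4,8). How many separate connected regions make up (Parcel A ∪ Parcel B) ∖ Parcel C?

1

(Parcel A ∪ Parcel B) ∖ Parcel C is a single connected region.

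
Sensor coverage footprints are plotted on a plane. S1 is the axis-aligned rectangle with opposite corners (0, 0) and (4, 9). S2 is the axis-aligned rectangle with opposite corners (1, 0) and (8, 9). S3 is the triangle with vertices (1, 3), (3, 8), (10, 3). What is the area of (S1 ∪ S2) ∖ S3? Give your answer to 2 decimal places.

50.93

|S1 ∪ S2| = 72.
|(S1 ∪ S2) ∩ S3| = 21.0714.
|(S1 ∪ S2) ∖ S3| = 72 − 21.0714 = 50.93.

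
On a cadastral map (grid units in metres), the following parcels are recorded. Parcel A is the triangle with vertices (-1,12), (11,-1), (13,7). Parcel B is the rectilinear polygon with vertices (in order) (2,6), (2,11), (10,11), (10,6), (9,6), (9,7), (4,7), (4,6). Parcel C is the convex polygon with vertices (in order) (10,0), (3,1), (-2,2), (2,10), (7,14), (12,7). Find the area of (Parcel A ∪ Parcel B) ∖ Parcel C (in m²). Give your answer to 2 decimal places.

|Parcel A ∪ Parcel B| = 76.3333.
|(Parcel A ∪ Parcel B) ∩ Parcel C| = 63.4808.
|(Parcel A ∪ Parcel B) ∖ Parcel C| = 76.3333 − 63.4808 = 12.85.

12.85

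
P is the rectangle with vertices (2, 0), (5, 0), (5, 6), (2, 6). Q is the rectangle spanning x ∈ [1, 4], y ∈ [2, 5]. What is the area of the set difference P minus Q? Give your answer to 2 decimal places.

12.00

|P∩Q|: x∈[2,4], y∈[2,5] → 2·3 = 6.
|P| = 18.
|P ∖ Q| = |P| − |P∩Q| = 18 − 6 = 12.00.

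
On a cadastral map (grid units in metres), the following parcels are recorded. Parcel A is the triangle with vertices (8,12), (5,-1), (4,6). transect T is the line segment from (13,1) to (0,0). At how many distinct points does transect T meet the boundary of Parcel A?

The segment meets the boundary at (4.804,0.37), (5.325,0.41).

2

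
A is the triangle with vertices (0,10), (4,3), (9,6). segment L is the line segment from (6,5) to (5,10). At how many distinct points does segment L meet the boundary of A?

The segment meets the boundary at (5.488,7.561).

1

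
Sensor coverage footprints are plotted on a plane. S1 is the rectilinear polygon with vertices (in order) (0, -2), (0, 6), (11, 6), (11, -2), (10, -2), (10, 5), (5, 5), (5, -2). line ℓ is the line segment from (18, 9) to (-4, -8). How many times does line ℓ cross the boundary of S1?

The segment meets the boundary at (3.765,-2), (5,-1.045), (10,2.818), (11,3.591).

4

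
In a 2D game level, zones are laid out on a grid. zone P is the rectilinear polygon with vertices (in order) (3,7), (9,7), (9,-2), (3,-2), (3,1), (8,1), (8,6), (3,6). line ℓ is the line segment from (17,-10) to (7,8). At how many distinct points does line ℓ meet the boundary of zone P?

2

The segment meets the boundary at (7.556,7), (9,4.4).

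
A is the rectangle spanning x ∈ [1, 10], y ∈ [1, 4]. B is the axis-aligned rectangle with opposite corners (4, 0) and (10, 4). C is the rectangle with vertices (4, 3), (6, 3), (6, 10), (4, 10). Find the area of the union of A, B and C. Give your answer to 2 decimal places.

45.00

By inclusion–exclusion:
Individual areas: |A| = 27, |B| = 24, |C| = 14.
|A∩B|: x∈[4,10], y∈[1,4] → 6·3 = 18.
|A∩C|: x∈[4,6], y∈[3,4] → 2·1 = 2.
|B∩C|: x∈[4,6], y∈[3,4] → 2·1 = 2.
|A∩B∩C| = 2.
|A ∪ B ∪ C| = 65 − 22 + 2 = 45.00.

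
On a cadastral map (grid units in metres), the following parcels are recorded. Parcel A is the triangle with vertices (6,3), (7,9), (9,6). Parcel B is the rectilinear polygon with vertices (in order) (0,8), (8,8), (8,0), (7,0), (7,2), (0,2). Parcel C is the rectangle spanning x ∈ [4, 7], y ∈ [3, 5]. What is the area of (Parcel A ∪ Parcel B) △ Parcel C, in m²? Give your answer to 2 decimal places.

|Parcel A ∪ Parcel B| = 51.6667.
|(Parcel A ∪ Parcel B) ∩ Parcel C| = 6.
|(Parcel A ∪ Parcel B) △ Parcel C| = 51.6667 + 6 − 12 = 45.67.

45.67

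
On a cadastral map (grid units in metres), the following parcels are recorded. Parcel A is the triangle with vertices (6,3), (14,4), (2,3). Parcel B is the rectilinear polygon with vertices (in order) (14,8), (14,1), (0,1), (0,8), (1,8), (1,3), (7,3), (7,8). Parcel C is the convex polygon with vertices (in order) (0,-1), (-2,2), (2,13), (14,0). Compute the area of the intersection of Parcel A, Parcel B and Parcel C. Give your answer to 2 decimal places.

0.78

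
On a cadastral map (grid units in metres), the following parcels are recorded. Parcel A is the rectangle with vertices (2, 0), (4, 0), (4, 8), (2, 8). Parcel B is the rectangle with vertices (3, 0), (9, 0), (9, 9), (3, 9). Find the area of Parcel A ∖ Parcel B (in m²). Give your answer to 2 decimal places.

|Parcel A∩Parcel B|: x∈[3,4], y∈[0,8] → 1·8 = 8.
|Parcel A| = 16.
|Parcel A ∖ Parcel B| = |Parcel A| − |Parcel A∩Parcel B| = 16 − 8 = 8.00.

8.00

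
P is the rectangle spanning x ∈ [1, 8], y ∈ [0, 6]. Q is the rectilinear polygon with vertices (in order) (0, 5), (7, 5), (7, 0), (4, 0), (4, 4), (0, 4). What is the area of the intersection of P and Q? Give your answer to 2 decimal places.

18.00

The intersection is the polygon with vertices (1,5), (7,5), (7,0), (4,0), (4,4), (1,4).
By the shoelace formula its area is 18.00.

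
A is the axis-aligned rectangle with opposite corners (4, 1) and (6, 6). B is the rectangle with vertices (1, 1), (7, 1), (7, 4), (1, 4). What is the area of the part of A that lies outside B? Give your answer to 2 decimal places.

4.00

|A∩B|: x∈[4,6], y∈[1,4] → 2·3 = 6.
|A| = 10.
|A ∖ B| = |A| − |A∩B| = 10 − 6 = 4.00.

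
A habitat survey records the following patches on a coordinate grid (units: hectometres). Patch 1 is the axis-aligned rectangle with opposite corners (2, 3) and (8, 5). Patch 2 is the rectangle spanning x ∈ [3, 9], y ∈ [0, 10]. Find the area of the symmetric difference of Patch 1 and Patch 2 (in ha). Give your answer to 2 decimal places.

|Patch 1∩Patch 2|: x∈[3,8], y∈[3,5] → 5·2 = 10.
|Patch 1 △ Patch 2| = |Patch 1| + |Patch 2| − 2·|Patch 1∩Patch 2| = 12 + 60 − 20 = 52.00.

52.00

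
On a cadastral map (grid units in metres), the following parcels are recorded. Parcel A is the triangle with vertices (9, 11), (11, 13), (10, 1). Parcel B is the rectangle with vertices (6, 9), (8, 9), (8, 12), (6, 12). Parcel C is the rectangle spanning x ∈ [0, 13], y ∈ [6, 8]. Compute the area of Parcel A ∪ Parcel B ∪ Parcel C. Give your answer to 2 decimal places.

By inclusion–exclusion:
Individual areas: |Parcel A| = 11, |Parcel B| = 6, |Parcel C| = 26.
|Parcel A∩Parcel B| = 0.
|Parcel A∩Parcel C| = 2.2.
|Parcel B∩Parcel C| = 0 (no overlap).
|Parcel A∩Parcel B∩Parcel C| = 0.
|Parcel A ∪ Parcel B ∪ Parcel C| = 43 − 2.2 + 0 = 40.80.

40.80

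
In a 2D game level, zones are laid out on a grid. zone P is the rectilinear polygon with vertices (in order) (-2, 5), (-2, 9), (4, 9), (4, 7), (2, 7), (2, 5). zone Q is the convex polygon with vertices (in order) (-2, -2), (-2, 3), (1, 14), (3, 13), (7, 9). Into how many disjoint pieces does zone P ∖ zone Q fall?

1

zone P ∖ zone Q is a single connected region.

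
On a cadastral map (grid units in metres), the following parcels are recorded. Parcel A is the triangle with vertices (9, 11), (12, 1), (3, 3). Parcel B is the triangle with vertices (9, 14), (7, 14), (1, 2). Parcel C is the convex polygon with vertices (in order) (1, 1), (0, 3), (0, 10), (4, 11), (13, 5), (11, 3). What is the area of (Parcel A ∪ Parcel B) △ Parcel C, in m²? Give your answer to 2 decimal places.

|Parcel A ∪ Parcel B| = 54.
|(Parcel A ∪ Parcel B) ∩ Parcel C| = 37.2813.
|(Parcel A ∪ Parcel B) △ Parcel C| = 54 + 84 − 74.5627 = 63.44.

63.44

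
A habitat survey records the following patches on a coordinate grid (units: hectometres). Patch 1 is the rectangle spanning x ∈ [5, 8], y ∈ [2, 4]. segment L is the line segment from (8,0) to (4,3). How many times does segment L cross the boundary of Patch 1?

The segment meets the boundary at (5,2.25), (5.333,2).

2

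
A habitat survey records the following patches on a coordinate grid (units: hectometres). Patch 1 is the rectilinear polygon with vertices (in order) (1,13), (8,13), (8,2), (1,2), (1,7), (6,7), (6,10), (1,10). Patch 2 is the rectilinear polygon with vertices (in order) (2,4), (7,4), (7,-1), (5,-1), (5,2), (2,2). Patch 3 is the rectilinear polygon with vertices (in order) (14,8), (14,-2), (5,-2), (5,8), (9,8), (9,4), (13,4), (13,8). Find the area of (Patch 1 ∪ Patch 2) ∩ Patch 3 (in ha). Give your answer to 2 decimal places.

|Patch 1 ∪ Patch 2| = 68.
|(Patch 1 ∪ Patch 2) ∩ Patch 3| = 23.00.

23.00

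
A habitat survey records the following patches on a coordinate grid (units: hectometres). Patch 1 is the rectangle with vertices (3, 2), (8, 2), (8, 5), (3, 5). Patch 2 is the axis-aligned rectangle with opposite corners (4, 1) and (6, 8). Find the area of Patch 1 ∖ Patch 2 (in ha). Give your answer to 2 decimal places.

|Patch 1∩Patch 2|: x∈[4,6], y∈[2,5] → 2·3 = 6.
|Patch 1| = 15.
|Patch 1 ∖ Patch 2| = |Patch 1| − |Patch 1∩Patch 2| = 15 − 6 = 9.00.

9.00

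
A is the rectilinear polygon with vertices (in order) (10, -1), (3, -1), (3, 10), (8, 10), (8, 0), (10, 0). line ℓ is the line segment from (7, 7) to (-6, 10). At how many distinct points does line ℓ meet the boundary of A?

The segment meets the boundary at (3,7.923).

1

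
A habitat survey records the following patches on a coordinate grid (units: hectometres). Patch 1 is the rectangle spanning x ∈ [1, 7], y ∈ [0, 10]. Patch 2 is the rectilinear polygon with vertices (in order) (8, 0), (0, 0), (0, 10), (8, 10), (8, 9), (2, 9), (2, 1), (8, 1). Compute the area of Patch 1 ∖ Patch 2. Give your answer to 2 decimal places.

|Patch 1| = 60, |Patch 1∩Patch 2| = 20.
|Patch 1 ∖ Patch 2| = |Patch 1| − |Patch 1∩Patch 2| = 60 − 20 = 40.00.

40.00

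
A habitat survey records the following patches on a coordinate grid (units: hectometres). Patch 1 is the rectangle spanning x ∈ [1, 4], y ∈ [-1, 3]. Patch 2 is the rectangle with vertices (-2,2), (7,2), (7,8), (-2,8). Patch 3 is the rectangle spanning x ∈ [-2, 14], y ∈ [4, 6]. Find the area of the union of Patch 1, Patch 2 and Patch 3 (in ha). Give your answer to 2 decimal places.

77.00

By inclusion–exclusion:
Individual areas: |Patch 1| = 12, |Patch 2| = 54, |Patch 3| = 32.
|Patch 1∩Patch 2|: x∈[1,4], y∈[2,3] → 3·1 = 3.
|Patch 1∩Patch 3| = 0 (no overlap).
|Patch 2∩Patch 3|: x∈[-2,7], y∈[4,6] → 9·2 = 18.
|Patch 1∩Patch 2∩Patch 3| = 0.
|Patch 1 ∪ Patch 2 ∪ Patch 3| = 98 − 21 + 0 = 77.00.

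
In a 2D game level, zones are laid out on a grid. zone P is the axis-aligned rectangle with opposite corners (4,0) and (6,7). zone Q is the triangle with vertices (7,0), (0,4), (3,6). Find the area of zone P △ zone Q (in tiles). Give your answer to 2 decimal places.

|zone P| = 14, |zone Q| = 13, |zone P∩zone Q| = 3.7143.
|zone P △ zone Q| = |zone P| + |zone Q| − 2·|zone P∩zone Q| = 14 + 13 − 7.4286 = 19.57.

19.57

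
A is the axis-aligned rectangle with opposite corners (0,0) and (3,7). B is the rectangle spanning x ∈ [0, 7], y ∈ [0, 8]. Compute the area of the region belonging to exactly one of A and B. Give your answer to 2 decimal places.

35.00

|A∩B|: x∈[0,3], y∈[0,7] → 3·7 = 21.
|A △ B| = |A| + |B| − 2·|A∩B| = 21 + 56 − 42 = 35.00.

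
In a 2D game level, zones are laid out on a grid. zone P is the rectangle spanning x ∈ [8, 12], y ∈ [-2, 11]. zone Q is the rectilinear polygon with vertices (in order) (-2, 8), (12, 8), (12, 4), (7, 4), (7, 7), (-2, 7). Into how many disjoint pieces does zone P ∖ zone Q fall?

2

zone P ∖ zone Q splits into 2 disjoint pieces (area 24, area 12).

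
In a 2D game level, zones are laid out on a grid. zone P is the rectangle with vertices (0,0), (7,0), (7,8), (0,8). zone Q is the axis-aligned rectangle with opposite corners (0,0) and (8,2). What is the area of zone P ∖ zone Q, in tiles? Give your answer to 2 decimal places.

|zone P∩zone Q|: x∈[0,7], y∈[0,2] → 7·2 = 14.
|zone P| = 56.
|zone P ∖ zone Q| = |zone P| − |zone P∩zone Q| = 56 − 14 = 42.00.

42.00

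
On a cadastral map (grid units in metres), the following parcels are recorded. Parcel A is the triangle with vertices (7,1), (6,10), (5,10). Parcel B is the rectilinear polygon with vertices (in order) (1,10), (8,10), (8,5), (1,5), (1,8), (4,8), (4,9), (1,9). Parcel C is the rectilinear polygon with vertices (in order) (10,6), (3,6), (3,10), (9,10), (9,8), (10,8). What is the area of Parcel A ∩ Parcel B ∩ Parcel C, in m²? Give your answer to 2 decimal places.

3.11

The intersection is the polygon with vertices (5,10), (6,10), (6.444,6), (5.889,6).
By the shoelace formula its area is 3.11.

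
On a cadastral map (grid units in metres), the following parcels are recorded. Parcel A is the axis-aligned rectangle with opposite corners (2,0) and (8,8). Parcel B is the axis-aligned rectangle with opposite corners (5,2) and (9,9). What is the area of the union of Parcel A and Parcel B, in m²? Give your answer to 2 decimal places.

58.00

By inclusion–exclusion:
Individual areas: |Parcel A| = 48, |Parcel B| = 28.
|Parcel A∩Parcel B|: x∈[5,8], y∈[2,8] → 3·6 = 18.
|Parcel A ∪ Parcel B| = 76 − 18 = 58.00.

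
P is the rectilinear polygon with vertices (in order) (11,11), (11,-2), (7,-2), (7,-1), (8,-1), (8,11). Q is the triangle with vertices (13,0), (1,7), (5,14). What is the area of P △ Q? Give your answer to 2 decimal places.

|P| = 40, |Q| = 56, |P∩Q| = 12.25.
|P △ Q| = |P| + |Q| − 2·|P∩Q| = 40 + 56 − 24.5 = 71.50.

71.50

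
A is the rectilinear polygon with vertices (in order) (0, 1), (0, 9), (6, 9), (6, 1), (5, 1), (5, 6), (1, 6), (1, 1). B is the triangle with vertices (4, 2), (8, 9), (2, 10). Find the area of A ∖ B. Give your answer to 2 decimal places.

|A| = 28, |A∩B| = 11.5.
|A ∖ B| = |A| − |A∩B| = 28 − 11.5 = 16.50.

16.50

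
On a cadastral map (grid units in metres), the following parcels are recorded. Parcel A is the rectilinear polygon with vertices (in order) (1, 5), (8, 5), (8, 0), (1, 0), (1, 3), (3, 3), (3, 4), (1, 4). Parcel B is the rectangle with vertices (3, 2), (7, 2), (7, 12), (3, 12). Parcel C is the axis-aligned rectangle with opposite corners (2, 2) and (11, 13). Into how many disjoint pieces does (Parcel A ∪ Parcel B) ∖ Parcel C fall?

2

(Parcel A ∪ Parcel B) ∖ Parcel C splits into 2 disjoint pieces (area 15, area 1).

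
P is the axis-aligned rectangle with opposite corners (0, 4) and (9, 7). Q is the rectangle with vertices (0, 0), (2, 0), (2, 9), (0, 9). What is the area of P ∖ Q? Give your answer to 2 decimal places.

21.00

|P∩Q|: x∈[0,2], y∈[4,7] → 2·3 = 6.
|P| = 27.
|P ∖ Q| = |P| − |P∩Q| = 27 − 6 = 21.00.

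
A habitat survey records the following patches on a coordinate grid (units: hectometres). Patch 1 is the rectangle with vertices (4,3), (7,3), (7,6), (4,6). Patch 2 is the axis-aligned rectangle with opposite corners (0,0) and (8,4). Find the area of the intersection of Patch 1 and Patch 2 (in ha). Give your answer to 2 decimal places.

3.00

|Patch 1∩Patch 2|: x∈[4,7], y∈[3,4] → 3·1 = 3.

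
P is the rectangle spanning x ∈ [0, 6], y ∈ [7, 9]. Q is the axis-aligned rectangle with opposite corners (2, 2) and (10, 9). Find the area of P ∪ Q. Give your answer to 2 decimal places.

60.00

By inclusion–exclusion:
Individual areas: |P| = 12, |Q| = 56.
|P∩Q|: x∈[2,6], y∈[7,9] → 4·2 = 8.
|P ∪ Q| = 68 − 8 = 60.00.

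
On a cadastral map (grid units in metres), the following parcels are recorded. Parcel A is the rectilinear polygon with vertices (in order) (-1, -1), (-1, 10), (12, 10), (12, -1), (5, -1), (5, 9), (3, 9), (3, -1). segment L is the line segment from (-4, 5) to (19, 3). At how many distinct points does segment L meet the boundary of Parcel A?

The segment meets the boundary at (12,3.609), (5,4.217), (3,4.391), (-1,4.739).

4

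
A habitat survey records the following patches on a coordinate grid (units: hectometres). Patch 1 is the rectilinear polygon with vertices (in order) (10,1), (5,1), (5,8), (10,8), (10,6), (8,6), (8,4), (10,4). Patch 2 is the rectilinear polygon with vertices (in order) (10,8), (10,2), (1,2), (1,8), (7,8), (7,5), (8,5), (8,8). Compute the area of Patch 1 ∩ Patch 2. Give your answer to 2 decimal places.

23.00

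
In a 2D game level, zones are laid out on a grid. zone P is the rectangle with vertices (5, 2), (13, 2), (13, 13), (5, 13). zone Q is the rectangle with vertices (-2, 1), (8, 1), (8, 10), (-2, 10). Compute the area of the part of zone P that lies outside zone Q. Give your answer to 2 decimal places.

64.00

|zone P∩zone Q|: x∈[5,8], y∈[2,10] → 3·8 = 24.
|zone P| = 88.
|zone P ∖ zone Q| = |zone P| − |zone P∩zone Q| = 88 − 24 = 64.00.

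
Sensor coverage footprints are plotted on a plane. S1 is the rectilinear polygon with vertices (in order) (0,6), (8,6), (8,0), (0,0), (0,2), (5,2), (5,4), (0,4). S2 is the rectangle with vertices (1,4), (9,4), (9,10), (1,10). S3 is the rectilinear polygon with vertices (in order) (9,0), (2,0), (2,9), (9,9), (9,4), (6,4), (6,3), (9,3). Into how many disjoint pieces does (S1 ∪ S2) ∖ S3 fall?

(S1 ∪ S2) ∖ S3 splits into 3 disjoint pieces (area 15, area 2, area 4).

3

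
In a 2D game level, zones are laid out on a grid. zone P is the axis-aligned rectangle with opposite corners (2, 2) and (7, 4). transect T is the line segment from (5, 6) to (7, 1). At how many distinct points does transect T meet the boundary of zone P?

The segment meets the boundary at (6.6,2), (5.8,4).

2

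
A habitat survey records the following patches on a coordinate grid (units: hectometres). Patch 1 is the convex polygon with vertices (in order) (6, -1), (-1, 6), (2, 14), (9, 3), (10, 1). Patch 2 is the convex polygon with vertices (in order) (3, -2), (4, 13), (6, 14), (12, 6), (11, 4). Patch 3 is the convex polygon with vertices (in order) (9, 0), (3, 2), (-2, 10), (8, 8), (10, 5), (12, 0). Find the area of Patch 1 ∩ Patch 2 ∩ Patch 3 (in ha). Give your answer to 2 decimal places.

29.70

The intersection is the polygon with vertices (3.724,8.855), (5.5,8.5), (9,3), (9.182,2.636), (6.692,0.769), (3.261,1.913).
By the shoelace formula its area is 29.70.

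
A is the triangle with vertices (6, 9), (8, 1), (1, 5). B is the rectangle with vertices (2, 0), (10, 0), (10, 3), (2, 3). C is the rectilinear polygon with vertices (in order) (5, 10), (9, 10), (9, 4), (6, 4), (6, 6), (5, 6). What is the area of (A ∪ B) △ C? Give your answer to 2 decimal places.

55.55

|A ∪ B| = 45.
|(A ∪ B) ∩ C| = 5.725.
|(A ∪ B) △ C| = 45 + 22 − 11.45 = 55.55.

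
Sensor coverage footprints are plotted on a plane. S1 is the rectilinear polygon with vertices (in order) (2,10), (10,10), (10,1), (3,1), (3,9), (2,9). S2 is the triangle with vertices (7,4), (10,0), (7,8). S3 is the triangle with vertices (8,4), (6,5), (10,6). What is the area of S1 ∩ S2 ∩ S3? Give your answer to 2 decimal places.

The intersection is the polygon with vertices (7,5.25), (7.943,5.486), (8.364,4.364), (8,4), (7,4.5).
By the shoelace formula its area is 1.36.

1.36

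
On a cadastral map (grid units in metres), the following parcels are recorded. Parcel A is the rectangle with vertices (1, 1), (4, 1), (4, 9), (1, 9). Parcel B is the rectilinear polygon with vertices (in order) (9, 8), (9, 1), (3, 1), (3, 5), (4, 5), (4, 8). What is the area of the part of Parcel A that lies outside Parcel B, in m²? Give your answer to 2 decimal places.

|Parcel A| = 24, |Parcel A∩Parcel B| = 4.
|Parcel A ∖ Parcel B| = |Parcel A| − |Parcel A∩Parcel B| = 24 − 4 = 20.00.

20.00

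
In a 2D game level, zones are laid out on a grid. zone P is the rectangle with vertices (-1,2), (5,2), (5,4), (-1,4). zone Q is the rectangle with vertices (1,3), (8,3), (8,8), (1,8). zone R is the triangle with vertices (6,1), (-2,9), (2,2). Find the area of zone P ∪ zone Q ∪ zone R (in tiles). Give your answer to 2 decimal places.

By inclusion–exclusion:
Individual areas: |zone P| = 12, |zone Q| = 35, |zone R| = 12.
|zone P∩zone Q|: x∈[1,5], y∈[3,4] → 4·1 = 4.
|zone P∩zone R| = 5.1429.
|zone Q∩zone R| = 4.3393.
|zone P∩zone Q∩zone R| = 2.3393.
|zone P ∪ zone Q ∪ zone R| = 59 − 13.4821 + 2.3393 = 47.86.

47.86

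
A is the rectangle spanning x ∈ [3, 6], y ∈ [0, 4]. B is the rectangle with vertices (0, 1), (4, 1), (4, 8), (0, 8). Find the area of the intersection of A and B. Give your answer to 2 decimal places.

3.00

|A∩B|: x∈[3,4], y∈[1,4] → 1·3 = 3.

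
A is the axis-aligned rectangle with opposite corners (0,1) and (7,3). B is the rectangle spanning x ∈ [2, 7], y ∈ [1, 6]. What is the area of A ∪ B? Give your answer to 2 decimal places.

29.00

By inclusion–exclusion:
Individual areas: |A| = 14, |B| = 25.
|A∩B|: x∈[2,7], y∈[1,3] → 5·2 = 10.
|A ∪ B| = 39 − 10 = 29.00.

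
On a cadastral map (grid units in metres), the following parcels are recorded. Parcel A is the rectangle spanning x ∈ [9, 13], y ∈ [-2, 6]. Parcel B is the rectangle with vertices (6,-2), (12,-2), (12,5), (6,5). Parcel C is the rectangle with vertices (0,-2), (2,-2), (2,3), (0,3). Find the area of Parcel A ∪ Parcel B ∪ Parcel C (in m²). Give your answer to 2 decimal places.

By inclusion–exclusion:
Individual areas: |Parcel A| = 32, |Parcel B| = 42, |Parcel C| = 10.
|Parcel A∩Parcel B|: x∈[9,12], y∈[-2,5] → 3·7 = 21.
|Parcel A∩Parcel C| = 0 (no overlap).
|Parcel B∩Parcel C| = 0 (no overlap).
|Parcel A∩Parcel B∩Parcel C| = 0.
|Parcel A ∪ Parcel B ∪ Parcel C| = 84 − 21 + 0 = 63.00.

63.00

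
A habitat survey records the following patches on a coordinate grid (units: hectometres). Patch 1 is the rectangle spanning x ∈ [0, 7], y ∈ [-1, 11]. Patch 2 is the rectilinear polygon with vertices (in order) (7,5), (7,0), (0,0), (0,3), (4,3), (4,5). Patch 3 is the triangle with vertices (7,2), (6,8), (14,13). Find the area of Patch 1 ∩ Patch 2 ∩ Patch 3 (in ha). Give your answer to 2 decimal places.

0.75

The intersection is the polygon with vertices (7,5), (7,2), (6.5,5).
By the shoelace formula its area is 0.75.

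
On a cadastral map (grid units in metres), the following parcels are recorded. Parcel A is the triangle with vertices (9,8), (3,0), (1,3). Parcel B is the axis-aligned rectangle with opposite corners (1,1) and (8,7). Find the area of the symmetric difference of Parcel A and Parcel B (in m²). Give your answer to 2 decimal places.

27.35

|Parcel A| = 17, |Parcel B| = 42, |Parcel A∩Parcel B| = 15.825.
|Parcel A △ Parcel B| = |Parcel A| + |Parcel B| − 2·|Parcel A∩Parcel B| = 17 + 42 − 31.65 = 27.35.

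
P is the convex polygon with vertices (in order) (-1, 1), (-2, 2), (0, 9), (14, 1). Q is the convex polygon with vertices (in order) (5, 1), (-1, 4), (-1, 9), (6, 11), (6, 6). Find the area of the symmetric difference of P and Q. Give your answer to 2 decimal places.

|P| = 64.5, |Q| = 51.5, |P∩Q| = 32.4808.
|P △ Q| = |P| + |Q| − 2·|P∩Q| = 64.5 + 51.5 − 64.9615 = 51.04.

51.04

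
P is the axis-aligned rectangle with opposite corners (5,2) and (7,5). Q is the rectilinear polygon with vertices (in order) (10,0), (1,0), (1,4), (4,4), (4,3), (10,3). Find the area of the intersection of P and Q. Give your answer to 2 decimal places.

The intersection is the polygon with vertices (7,2), (5,2), (5,3), (7,3).
By the shoelace formula its area is 2.00.

2.00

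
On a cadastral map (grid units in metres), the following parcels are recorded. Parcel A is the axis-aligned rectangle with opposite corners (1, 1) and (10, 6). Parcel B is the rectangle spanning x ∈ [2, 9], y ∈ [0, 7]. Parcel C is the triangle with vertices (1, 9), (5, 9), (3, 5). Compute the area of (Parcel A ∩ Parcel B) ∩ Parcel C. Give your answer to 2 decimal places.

0.50

The region (Parcel A ∩ Parcel B) ∩ Parcel C is the polygon with vertices (3.5,6), (3,5), (2.5,6).
By the shoelace formula its area is 0.50.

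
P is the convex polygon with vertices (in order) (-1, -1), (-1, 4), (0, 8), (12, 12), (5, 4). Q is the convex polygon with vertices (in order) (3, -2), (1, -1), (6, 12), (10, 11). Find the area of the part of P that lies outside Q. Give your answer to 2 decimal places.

35.80

|P| = 61, |P∩Q| = 25.199.
|P ∖ Q| = |P| − |P∩Q| = 61 − 25.199 = 35.80.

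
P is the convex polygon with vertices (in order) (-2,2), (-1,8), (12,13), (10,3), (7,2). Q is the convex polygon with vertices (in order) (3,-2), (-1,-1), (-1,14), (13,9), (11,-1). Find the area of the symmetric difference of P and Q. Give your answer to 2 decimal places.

92.41

|P| = 100, |Q| = 171, |P∩Q| = 89.2933.
|P △ Q| = |P| + |Q| − 2·|P∩Q| = 100 + 171 − 178.5867 = 92.41.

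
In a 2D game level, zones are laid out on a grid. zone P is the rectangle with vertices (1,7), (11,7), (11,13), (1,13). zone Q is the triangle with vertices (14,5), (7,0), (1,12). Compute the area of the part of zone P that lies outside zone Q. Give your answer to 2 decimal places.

43.04

|zone P| = 60, |zone P∩zone Q| = 16.9643.
|zone P ∖ zone Q| = |zone P| − |zone P∩zone Q| = 60 − 16.9643 = 43.04.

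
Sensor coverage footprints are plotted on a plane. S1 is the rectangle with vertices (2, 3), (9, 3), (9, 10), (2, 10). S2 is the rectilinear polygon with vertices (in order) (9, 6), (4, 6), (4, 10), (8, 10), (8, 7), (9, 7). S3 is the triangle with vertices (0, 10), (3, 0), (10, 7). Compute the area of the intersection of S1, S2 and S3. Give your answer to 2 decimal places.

9.80

The intersection is the polygon with vertices (4,6), (4,8.8), (8,7.6), (8,7), (9,7), (9,6).
By the shoelace formula its area is 9.80.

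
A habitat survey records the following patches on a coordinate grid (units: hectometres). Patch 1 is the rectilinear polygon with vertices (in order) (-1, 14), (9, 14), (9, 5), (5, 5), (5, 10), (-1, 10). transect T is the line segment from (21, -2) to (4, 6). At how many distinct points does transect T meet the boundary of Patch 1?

The segment meets the boundary at (5,5.529), (6.125,5).

2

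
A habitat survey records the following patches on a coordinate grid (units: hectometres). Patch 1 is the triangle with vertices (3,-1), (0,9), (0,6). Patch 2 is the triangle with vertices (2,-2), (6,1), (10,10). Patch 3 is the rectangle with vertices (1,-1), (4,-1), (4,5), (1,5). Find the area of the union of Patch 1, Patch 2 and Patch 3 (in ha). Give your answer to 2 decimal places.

By inclusion–exclusion:
Individual areas: |Patch 1| = 4.5, |Patch 2| = 12, |Patch 3| = 18.
|Patch 1∩Patch 2| = 0.0067.
|Patch 1∩Patch 3| = 1.9333.
|Patch 2∩Patch 3| = 1.1667.
|Patch 1∩Patch 2∩Patch 3| = 0.0067.
|Patch 1 ∪ Patch 2 ∪ Patch 3| = 34.5 − 3.1067 + 0.0067 = 31.40.

31.40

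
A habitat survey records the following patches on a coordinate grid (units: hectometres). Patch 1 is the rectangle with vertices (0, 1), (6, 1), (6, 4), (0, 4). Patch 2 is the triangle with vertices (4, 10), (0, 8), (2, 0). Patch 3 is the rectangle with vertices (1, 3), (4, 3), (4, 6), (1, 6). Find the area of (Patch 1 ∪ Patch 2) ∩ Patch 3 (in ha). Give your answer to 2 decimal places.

7.00

The region (Patch 1 ∪ Patch 2) ∩ Patch 3 is the polygon with vertices (2.8,4), (4,4), (4,3), (1,3), (1,4), (1,6), (3.2,6).
By the shoelace formula its area is 7.00.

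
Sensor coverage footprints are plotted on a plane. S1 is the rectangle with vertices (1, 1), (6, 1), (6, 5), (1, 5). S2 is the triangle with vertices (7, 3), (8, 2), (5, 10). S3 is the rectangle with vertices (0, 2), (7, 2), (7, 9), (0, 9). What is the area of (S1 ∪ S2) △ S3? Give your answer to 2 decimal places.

38.26

|S1 ∪ S2| = 22.5.
|(S1 ∪ S2) ∩ S3| = 16.622.
|(S1 ∪ S2) △ S3| = 22.5 + 49 − 33.244 = 38.26.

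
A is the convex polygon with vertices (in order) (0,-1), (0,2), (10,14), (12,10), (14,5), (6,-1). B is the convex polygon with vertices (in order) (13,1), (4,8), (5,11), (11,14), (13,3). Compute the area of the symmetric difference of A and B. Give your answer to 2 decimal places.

|A| = 109, |B| = 61, |A∩B| = 48.1322.
|A △ B| = |A| + |B| − 2·|A∩B| = 109 + 61 − 96.2645 = 73.74.

73.74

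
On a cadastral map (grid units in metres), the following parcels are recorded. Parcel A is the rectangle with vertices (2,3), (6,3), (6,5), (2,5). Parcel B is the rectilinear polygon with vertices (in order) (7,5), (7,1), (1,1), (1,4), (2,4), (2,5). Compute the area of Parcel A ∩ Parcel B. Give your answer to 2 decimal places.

8.00

The intersection is the polygon with vertices (6,3), (2,3), (2,4), (2,5), (6,5).
By the shoelace formula its area is 8.00.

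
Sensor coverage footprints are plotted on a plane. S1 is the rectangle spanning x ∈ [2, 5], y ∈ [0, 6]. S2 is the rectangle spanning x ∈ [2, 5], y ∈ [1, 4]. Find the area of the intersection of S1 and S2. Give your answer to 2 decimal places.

9.00

|S1∩S2|: x∈[2,5], y∈[1,4] → 3·3 = 9.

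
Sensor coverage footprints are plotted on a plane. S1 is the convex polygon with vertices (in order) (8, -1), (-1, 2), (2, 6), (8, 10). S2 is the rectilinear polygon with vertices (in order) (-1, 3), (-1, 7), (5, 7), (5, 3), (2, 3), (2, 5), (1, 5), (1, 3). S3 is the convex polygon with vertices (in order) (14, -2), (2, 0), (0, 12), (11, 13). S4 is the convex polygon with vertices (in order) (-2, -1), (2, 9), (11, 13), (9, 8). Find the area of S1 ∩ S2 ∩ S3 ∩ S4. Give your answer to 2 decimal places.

The intersection is the polygon with vertices (5,7), (5,4.727), (2.889,3), (2,3), (2,5), (1.25,5), (2,6), (3.5,7).
By the shoelace formula its area is 9.80.

9.80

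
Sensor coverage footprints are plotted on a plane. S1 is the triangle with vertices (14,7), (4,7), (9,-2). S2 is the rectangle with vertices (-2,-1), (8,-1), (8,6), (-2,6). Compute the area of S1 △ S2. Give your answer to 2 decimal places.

|S1| = 45, |S2| = 70, |S1∩S2| = 10.6778.
|S1 △ S2| = |S1| + |S2| − 2·|S1∩S2| = 45 + 70 − 21.3556 = 93.64.

93.64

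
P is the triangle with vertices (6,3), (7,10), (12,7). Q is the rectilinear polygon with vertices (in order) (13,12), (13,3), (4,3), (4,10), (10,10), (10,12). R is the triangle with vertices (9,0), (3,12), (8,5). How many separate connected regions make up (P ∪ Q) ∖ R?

(P ∪ Q) ∖ R splits into 2 disjoint pieces (area 49.5286, area 12.25).

2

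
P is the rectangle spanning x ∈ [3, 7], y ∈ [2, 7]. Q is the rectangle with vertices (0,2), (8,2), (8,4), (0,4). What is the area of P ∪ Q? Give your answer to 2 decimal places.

By inclusion–exclusion:
Individual areas: |P| = 20, |Q| = 16.
|P∩Q|: x∈[3,7], y∈[2,4] → 4·2 = 8.
|P ∪ Q| = 36 − 8 = 28.00.

28.00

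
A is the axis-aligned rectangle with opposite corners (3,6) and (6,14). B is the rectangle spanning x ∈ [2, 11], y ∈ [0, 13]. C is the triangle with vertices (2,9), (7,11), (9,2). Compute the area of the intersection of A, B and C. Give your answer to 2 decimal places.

The intersection is the polygon with vertices (5,6), (3,8), (3,9.4), (6,10.6), (6,6).
By the shoelace formula its area is 10.00.

10.00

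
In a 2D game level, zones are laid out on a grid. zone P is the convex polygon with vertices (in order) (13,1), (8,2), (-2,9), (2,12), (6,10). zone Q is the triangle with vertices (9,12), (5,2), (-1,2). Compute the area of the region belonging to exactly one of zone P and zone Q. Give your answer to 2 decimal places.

66.38

|zone P| = 62, |zone Q| = 30, |zone P∩zone Q| = 12.811.
|zone P △ zone Q| = |zone P| + |zone Q| − 2·|zone P∩zone Q| = 62 + 30 − 25.622 = 66.38.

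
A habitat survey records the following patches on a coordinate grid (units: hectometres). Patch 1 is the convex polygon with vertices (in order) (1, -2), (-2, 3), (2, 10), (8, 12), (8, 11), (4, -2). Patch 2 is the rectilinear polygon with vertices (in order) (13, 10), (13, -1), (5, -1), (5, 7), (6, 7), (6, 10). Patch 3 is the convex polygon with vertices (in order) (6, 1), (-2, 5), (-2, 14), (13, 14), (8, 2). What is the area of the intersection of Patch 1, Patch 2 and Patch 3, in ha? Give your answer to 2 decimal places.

The intersection is the polygon with vertices (5,7), (6,7), (6,10), (7.692,10), (5.067,1.467), (5,1.5).
By the shoelace formula its area is 8.77.

8.77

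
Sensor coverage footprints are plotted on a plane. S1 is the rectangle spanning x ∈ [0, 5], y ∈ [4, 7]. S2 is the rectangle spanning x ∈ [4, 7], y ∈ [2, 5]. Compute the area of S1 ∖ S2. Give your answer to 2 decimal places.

|S1∩S2|: x∈[4,5], y∈[4,5] → 1·1 = 1.
|S1| = 15.
|S1 ∖ S2| = |S1| − |S1∩S2| = 15 − 1 = 14.00.

14.00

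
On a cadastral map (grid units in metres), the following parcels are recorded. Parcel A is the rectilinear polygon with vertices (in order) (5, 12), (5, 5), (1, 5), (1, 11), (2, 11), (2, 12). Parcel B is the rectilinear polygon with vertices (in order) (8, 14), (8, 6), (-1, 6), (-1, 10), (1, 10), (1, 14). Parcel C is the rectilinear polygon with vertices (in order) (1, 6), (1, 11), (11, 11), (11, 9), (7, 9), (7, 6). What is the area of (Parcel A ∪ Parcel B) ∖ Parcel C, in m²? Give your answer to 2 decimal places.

36.00

|Parcel A ∪ Parcel B| = 68.
|(Parcel A ∪ Parcel B) ∩ Parcel C| = 32.
|(Parcel A ∪ Parcel B) ∖ Parcel C| = 68 − 32 = 36.00.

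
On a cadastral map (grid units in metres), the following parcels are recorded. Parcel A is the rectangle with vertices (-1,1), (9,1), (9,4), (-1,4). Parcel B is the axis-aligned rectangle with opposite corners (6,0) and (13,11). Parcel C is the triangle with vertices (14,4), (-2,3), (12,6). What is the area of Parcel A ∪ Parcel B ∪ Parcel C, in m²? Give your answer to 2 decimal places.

By inclusion–exclusion:
Individual areas: |Parcel A| = 30, |Parcel B| = 77, |Parcel C| = 17.
|Parcel A∩Parcel B|: x∈[6,9], y∈[1,4] → 3·3 = 9.
|Parcel A∩Parcel C| = 4.8095.
|Parcel B∩Parcel C| = 11.6116.
|Parcel A∩Parcel B∩Parcel C| = 1.2188.
|Parcel A ∪ Parcel B ∪ Parcel C| = 124 − 25.4211 + 1.2188 = 99.80.

99.80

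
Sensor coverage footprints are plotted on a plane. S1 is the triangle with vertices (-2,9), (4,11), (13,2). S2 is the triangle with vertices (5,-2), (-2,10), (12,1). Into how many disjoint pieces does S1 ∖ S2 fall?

2

S1 ∖ S2 splits into 2 disjoint pieces (area 0.1566, area 33.6744).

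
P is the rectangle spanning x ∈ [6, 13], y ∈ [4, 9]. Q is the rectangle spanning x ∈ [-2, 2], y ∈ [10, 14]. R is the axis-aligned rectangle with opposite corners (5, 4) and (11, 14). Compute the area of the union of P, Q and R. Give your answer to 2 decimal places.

86.00

By inclusion–exclusion:
Individual areas: |P| = 35, |Q| = 16, |R| = 60.
|P∩Q| = 0 (no overlap).
|P∩R|: x∈[6,11], y∈[4,9] → 5·5 = 25.
|Q∩R| = 0 (no overlap).
|P∩Q∩R| = 0.
|P ∪ Q ∪ R| = 111 − 25 + 0 = 86.00.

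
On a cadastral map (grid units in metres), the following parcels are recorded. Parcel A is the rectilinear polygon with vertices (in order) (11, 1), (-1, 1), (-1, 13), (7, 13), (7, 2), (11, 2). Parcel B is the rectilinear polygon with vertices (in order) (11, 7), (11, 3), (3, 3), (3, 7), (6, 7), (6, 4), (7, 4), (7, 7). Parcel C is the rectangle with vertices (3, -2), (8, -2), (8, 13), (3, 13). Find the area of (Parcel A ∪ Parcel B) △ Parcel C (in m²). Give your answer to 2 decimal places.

85.00

|Parcel A ∪ Parcel B| = 116.
|(Parcel A ∪ Parcel B) ∩ Parcel C| = 53.
|(Parcel A ∪ Parcel B) △ Parcel C| = 116 + 75 − 106 = 85.00.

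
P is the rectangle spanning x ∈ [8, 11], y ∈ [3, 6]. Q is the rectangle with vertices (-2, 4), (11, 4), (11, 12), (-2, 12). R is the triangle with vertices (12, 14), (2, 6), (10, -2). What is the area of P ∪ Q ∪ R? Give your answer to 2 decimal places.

129.06

By inclusion–exclusion:
Individual areas: |P| = 9, |Q| = 104, |R| = 72.
|P∩Q|: x∈[8,11], y∈[4,6] → 3·2 = 6.
|P∩R| = 8.4375.
|Q∩R| = 47.25.
|P∩Q∩R| = 5.75.
|P ∪ Q ∪ R| = 185 − 61.6875 + 5.75 = 129.06.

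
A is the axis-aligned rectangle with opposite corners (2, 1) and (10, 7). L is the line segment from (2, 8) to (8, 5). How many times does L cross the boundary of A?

1

The segment meets the boundary at (4,7).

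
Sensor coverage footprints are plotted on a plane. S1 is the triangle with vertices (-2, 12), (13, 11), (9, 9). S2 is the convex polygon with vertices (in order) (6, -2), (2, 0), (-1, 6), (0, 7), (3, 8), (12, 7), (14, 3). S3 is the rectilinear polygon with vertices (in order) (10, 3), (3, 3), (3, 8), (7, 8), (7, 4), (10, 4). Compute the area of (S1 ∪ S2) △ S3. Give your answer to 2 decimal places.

|S1 ∪ S2| = 114.5.
|(S1 ∪ S2) ∩ S3| = 22.1111.
|(S1 ∪ S2) △ S3| = 114.5 + 23 − 44.2222 = 93.28.

93.28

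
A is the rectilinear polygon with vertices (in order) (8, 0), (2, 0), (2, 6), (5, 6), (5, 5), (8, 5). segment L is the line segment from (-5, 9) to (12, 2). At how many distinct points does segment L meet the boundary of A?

The segment meets the boundary at (8,3.647), (2.286,6).

2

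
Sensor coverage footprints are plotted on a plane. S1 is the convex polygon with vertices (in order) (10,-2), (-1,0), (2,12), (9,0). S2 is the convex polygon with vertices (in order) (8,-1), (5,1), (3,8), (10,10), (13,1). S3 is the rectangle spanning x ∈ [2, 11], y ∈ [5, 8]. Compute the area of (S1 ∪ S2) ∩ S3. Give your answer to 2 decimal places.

26.83

The region (S1 ∪ S2) ∩ S3 is the polygon with vertices (11,7), (11,5), (2,5), (2,8), (10.667,8).
By the shoelace formula its area is 26.83.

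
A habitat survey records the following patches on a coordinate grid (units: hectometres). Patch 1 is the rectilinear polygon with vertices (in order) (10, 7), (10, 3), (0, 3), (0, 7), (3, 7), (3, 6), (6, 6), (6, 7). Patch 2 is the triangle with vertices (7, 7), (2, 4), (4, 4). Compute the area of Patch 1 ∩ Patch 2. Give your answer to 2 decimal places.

2.87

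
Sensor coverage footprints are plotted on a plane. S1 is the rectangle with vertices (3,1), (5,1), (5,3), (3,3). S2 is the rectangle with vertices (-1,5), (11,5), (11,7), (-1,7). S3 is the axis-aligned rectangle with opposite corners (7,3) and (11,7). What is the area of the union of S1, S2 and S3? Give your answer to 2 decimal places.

By inclusion–exclusion:
Individual areas: |S1| = 4, |S2| = 24, |S3| = 16.
|S1∩S2| = 0 (no overlap).
|S1∩S3| = 0 (no overlap).
|S2∩S3|: x∈[7,11], y∈[5,7] → 4·2 = 8.
|S1∩S2∩S3| = 0.
|S1 ∪ S2 ∪ S3| = 44 − 8 + 0 = 36.00.

36.00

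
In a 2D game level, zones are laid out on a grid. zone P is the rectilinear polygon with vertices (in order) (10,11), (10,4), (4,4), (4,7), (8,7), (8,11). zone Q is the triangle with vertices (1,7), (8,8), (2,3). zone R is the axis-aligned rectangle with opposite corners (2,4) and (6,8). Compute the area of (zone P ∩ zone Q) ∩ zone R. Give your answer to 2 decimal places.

The region (zone P ∩ zone Q) ∩ zone R is the polygon with vertices (6,7), (6,6.333), (4,4.667), (4,7).
By the shoelace formula its area is 3.00.

3.00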